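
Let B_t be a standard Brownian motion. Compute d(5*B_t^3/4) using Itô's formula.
d(5*B_t^3/4) = (15*B_t/4) dt + (15*B_t^2/4) dB_t

Itô's formula for f(B_t) gives d f(B_t) = f'(B_t) dB_t + (1/2) f''(B_t) dt. Compute derivatives of f(x) = 5*x^3/4:
  f'(x)  = 15*x^2/4
  f''(x) = 15*x/2
Substitute x = B_t and multiply the f'' term by 1/2:
  drift     = (1/2) * (15*x/2) evaluated at B_t = 15*B_t/4
  diffusion = (15*x^2/4) evaluated at B_t = 15*B_t^2/4
Therefore d(5*B_t^3/4) = (15*B_t/4) dt + (15*B_t^2/4) dB_t.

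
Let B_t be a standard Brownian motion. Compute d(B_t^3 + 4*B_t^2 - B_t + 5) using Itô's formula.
d(B_t^3 + 4*B_t^2 - B_t + 5) = (3*B_t + 4) dt + (3*B_t^2 + 8*B_t - 1) dB_t

Itô's formula for f(B_t) gives d f(B_t) = f'(B_t) dB_t + (1/2) f''(B_t) dt. Compute derivatives of f(x) = x^3 + 4*x^2 - x + 5:
  f'(x)  = 3*x^2 + 8*x - 1
  f''(x) = 6*x + 8
Substitute x = B_t and multiply the f'' term by 1/2:
  drift     = (1/2) * (6*x + 8) evaluated at B_t = 3*B_t + 4
  diffusion = (3*x^2 + 8*x - 1) evaluated at B_t = 3*B_t^2 + 8*B_t - 1
Therefore d(B_t^3 + 4*B_t^2 - B_t + 5) = (3*B_t + 4) dt + (3*B_t^2 + 8*B_t - 1) dB_t.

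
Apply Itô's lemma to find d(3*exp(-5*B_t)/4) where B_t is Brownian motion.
d(3*exp(-5*B_t)/4) = (75*exp(-5*B_t)/8) dt + (-15*exp(-5*B_t)/4) dB_t

Itô's formula for f(B_t) gives d f(B_t) = f'(B_t) dB_t + (1/2) f''(B_t) dt. Compute derivatives of f(x) = 3*exp(-5*x)/4:
  f'(x)  = -15*exp(-5*x)/4
  f''(x) = 75*exp(-5*x)/4
Substitute x = B_t and multiply the f'' term by 1/2:
  drift     = (1/2) * (75*exp(-5*x)/4) evaluated at B_t = 75*exp(-5*B_t)/8
  diffusion = (-15*exp(-5*x)/4) evaluated at B_t = -15*exp(-5*B_t)/4
Therefore d(3*exp(-5*B_t)/4) = (75*exp(-5*B_t)/8) dt + (-15*exp(-5*B_t)/4) dB_t.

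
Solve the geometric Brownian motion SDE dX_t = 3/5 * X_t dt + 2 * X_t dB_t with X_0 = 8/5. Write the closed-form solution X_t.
X_t = 8/5 * exp((-7/5) * t + (2) * B_t)

For GBM dX = mu X dt + sigma X dB with X_0 = x_0, apply Itô to Y = log X: dY = (mu - sigma^2/2) dt + sigma dB, so Y_t = log(x_0) + (mu - sigma^2/2) t + sigma B_t and hence X_t = x_0 * exp((mu - sigma^2/2) t + sigma B_t).
With mu = 3/5, sigma = 2, x_0 = 8/5, this gives:
  X_t = 8/5 * exp((-7/5) * t + (2) * B_t).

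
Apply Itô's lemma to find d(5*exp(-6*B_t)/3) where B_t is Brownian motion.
d(5*exp(-6*B_t)/3) = (30*exp(-6*B_t)) dt + (-10*exp(-6*B_t)) dB_t

Itô's formula for f(B_t) gives d f(B_t) = f'(B_t) dB_t + (1/2) f''(B_t) dt. Compute derivatives of f(x) = 5*exp(-6*x)/3:
  f'(x)  = -10*exp(-6*x)
  f''(x) = 60*exp(-6*x)
Substitute x = B_t and multiply the f'' term by 1/2:
  drift     = (1/2) * (60*exp(-6*x)) evaluated at B_t = 30*exp(-6*B_t)
  diffusion = (-10*exp(-6*x)) evaluated at B_t = -10*exp(-6*B_t)
Therefore d(5*exp(-6*B_t)/3) = (30*exp(-6*B_t)) dt + (-10*exp(-6*B_t)) dB_t.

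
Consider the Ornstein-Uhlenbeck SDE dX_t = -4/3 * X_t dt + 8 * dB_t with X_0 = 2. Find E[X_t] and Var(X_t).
E[X_t] = 2*exp(-4*t/3); Var(X_t) = 24 - 24*exp(-8*t/3)

The OU SDE dX = -theta X dt + sigma dB admits the integrating factor exp(theta t): d(exp(theta t) X_t) = sigma exp(theta t) dB_t. Integrating from 0 to t:
  X_t = x_0 * exp(-theta t) + sigma * int_0^t exp(-theta (t-s)) dB_s.
The Itô integral has mean 0 and (by the Itô isometry) variance sigma^2 * int_0^t exp(-2 theta (t - s)) ds = sigma^2 * (1 - exp(-2 theta t)) / (2 theta).
With theta = 4/3, sigma = 8, x_0 = 2:
  E[X_t] = 2 * exp(-4/3 t) = 2*exp(-4*t/3)
  Var(X_t) = (8)^2 * (1 - exp(-2*4/3 t)) / (2 * 4/3) = 24 - 24*exp(-8*t/3).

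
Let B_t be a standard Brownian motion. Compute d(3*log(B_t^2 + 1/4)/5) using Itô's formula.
d(3*log(B_t^2 + 1/4)/5) = (12*(1 - 4*B_t^2)/(5*(4*B_t^2 + 1)^2)) dt + (24*B_t/(5*(4*B_t^2 + 1))) dB_t

Itô's formula for f(B_t) gives d f(B_t) = f'(B_t) dB_t + (1/2) f''(B_t) dt. Compute derivatives of f(x) = 3*log(x^2 + 1/4)/5:
  f'(x)  = 24*x/(5*(4*x^2 + 1))
  f''(x) = 24*(1 - 4*x^2)/(5*(4*x^2 + 1)^2)
Substitute x = B_t and multiply the f'' term by 1/2:
  drift     = (1/2) * (24*(1 - 4*x^2)/(5*(4*x^2 + 1)^2)) evaluated at B_t = 12*(1 - 4*B_t^2)/(5*(4*B_t^2 + 1)^2)
  diffusion = (24*x/(5*(4*x^2 + 1))) evaluated at B_t = 24*B_t/(5*(4*B_t^2 + 1))
Therefore d(3*log(B_t^2 + 1/4)/5) = (12*(1 - 4*B_t^2)/(5*(4*B_t^2 + 1)^2)) dt + (24*B_t/(5*(4*B_t^2 + 1))) dB_t.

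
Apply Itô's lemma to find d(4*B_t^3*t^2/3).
d(4*B_t^3*t^2/3) = (4*B_t*t*(2*B_t^2 + 3*t)/3) dt + (4*B_t^2*t^2) dB_t

Itô's formula for f(t, x): d f(t, B_t) = (f_t + (1/2) f_xx) dt + f_x dB_t. Compute partials of f(t, x) = 4*t^2*x^3/3:
  f_t(t,x)  = 8*t*x^3/3
  f_x(t,x)  = 4*t^2*x^2
  f_xx(t,x) = 8*t^2*x
Assemble drift = f_t + (1/2) f_xx = 4*t*x*(3*t + 2*x^2)/3 and diffusion = f_x = 4*t^2*x^2. Substituting x = B_t:
  d(4*B_t^3*t^2/3) = (4*B_t*t*(2*B_t^2 + 3*t)/3) dt + (4*B_t^2*t^2) dB_t.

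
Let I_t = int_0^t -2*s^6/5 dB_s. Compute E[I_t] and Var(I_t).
E[I_t] = 0; Var(I_t) = 4*t^13/325

The Itô integral of a deterministic integrand f(s) has mean 0 because each increment f(s) * (B_{s+ds} - B_s) has mean 0. By the Itô isometry:
  Var( int_0^t f(s) dB_s ) = E[ (int_0^t f(s) dB_s)^2 ] = int_0^t f(s)^2 ds.
Here f(s) = -2*s^6/5, so f(s)^2 = 4*s^12/25. Integrate:
  int_0^t (4*s^12/25) ds = 4*t^13/325.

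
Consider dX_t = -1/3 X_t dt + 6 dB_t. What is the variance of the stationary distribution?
lim Var(X_t) = 54

The OU SDE dX = -theta X dt + sigma dB admits the integrating factor exp(theta t): d(exp(theta t) X_t) = sigma exp(theta t) dB_t. Integrating from 0 to t gives X_t = x_0 * exp(-theta t) + sigma * int_0^t exp(-theta (t-s)) dB_s for any initial x_0. The Itô integral has variance (by the Itô isometry) sigma^2 * int_0^t exp(-2 theta (t - s)) ds = sigma^2 * (1 - exp(-2 theta t)) / (2 theta), independent of x_0.
With theta = 1/3, sigma = 6:
  Var(X_t) = (6)^2 * (1 - exp(-2*1/3 t)) / (2 * 1/3) = 54 - 54*exp(-2*t/3).
As t -> infinity, exp(-2*1/3 t) -> 0, so the stationary variance is sigma^2 / (2 theta) = 54.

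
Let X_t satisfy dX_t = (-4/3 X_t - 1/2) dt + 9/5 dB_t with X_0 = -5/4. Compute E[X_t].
E[X_t] = -3/8 - 7*exp(-4*t/3)/8

Taking expectations and using E[dB_t] = 0, the mean m(t) = E[X_t] satisfies the ODE m'(t) = a m(t) + b with m(0) = x_0. With a = -4/3, b = -1/2, x_0 = -5/4, the solution is
  m(t) = x_0 * exp(a t) + (b/a) * (exp(a t) - 1)
       = (-5/4) * exp((-4/3) t) + ((-1/2)/(-4/3)) * (exp((-4/3) t) - 1)
       = -3/8 - 7*exp(-4*t/3)/8.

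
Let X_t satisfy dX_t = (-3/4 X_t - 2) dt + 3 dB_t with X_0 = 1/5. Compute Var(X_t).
Var(X_t) = 6 - 6*exp(-3*t/2)

The variance V(t) = Var(X_t) satisfies V'(t) = 2 a V(t) + c^2 with V(0) = 0 (drift coefficient is linear in X, diffusion is constant). With a = -3/4, c = 3, the solution is
  V(t) = (c^2 / (2 a)) * (exp(2 a t) - 1)
       = (3^2 / (2*(-3/4))) * (exp((-3/2) t) - 1)
       = 6 - 6*exp(-3*t/2).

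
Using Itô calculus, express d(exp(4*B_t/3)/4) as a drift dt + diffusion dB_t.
d(exp(4*B_t/3)/4) = (2*exp(4*B_t/3)/9) dt + (exp(4*B_t/3)/3) dB_t

Itô's formula for f(B_t) gives d f(B_t) = f'(B_t) dB_t + (1/2) f''(B_t) dt. Compute derivatives of f(x) = exp(4*x/3)/4:
  f'(x)  = exp(4*x/3)/3
  f''(x) = 4*exp(4*x/3)/9
Substitute x = B_t and multiply the f'' term by 1/2:
  drift     = (1/2) * (4*exp(4*x/3)/9) evaluated at B_t = 2*exp(4*B_t/3)/9
  diffusion = (exp(4*x/3)/3) evaluated at B_t = exp(4*B_t/3)/3
Therefore d(exp(4*B_t/3)/4) = (2*exp(4*B_t/3)/9) dt + (exp(4*B_t/3)/3) dB_t.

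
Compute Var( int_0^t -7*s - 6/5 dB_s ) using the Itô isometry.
Var = t*(1225*t^2 + 630*t + 108)/75

The Itô integral of a deterministic integrand f(s) has mean 0 because each increment f(s) * (B_{s+ds} - B_s) has mean 0. By the Itô isometry:
  Var( int_0^t f(s) dB_s ) = E[ (int_0^t f(s) dB_s)^2 ] = int_0^t f(s)^2 ds.
Here f(s) = -7*s - 6/5, so f(s)^2 = (35*s + 6)^2/25. Integrate:
  int_0^t ((35*s + 6)^2/25) ds = t*(1225*t^2 + 630*t + 108)/75.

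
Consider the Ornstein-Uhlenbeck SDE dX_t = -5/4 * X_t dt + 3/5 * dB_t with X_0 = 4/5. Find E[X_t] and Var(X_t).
E[X_t] = 4*exp(-5*t/4)/5; Var(X_t) = 18/125 - 18*exp(-5*t/2)/125

The OU SDE dX = -theta X dt + sigma dB admits the integrating factor exp(theta t): d(exp(theta t) X_t) = sigma exp(theta t) dB_t. Integrating from 0 to t:
  X_t = x_0 * exp(-theta t) + sigma * int_0^t exp(-theta (t-s)) dB_s.
The Itô integral has mean 0 and (by the Itô isometry) variance sigma^2 * int_0^t exp(-2 theta (t - s)) ds = sigma^2 * (1 - exp(-2 theta t)) / (2 theta).
With theta = 5/4, sigma = 3/5, x_0 = 4/5:
  E[X_t] = 4/5 * exp(-5/4 t) = 4*exp(-5*t/4)/5
  Var(X_t) = (3/5)^2 * (1 - exp(-2*5/4 t)) / (2 * 5/4) = 18/125 - 18*exp(-5*t/2)/125.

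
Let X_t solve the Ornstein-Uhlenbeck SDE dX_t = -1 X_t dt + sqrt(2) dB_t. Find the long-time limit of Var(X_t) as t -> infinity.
lim Var(X_t) = 1

The OU SDE dX = -theta X dt + sigma dB admits the integrating factor exp(theta t): d(exp(theta t) X_t) = sigma exp(theta t) dB_t. Integrating from 0 to t gives X_t = x_0 * exp(-theta t) + sigma * int_0^t exp(-theta (t-s)) dB_s for any initial x_0. The Itô integral has variance (by the Itô isometry) sigma^2 * int_0^t exp(-2 theta (t - s)) ds = sigma^2 * (1 - exp(-2 theta t)) / (2 theta), independent of x_0.
With theta = 1, sigma = sqrt(2):
  Var(X_t) = (sqrt(2))^2 * (1 - exp(-2*1 t)) / (2 * 1) = 1 - exp(-2*t).
As t -> infinity, exp(-2*1 t) -> 0, so the stationary variance is sigma^2 / (2 theta) = 1.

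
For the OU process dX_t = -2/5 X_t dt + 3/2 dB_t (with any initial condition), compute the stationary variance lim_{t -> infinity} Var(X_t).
lim Var(X_t) = 45/16

The OU SDE dX = -theta X dt + sigma dB admits the integrating factor exp(theta t): d(exp(theta t) X_t) = sigma exp(theta t) dB_t. Integrating from 0 to t gives X_t = x_0 * exp(-theta t) + sigma * int_0^t exp(-theta (t-s)) dB_s for any initial x_0. The Itô integral has variance (by the Itô isometry) sigma^2 * int_0^t exp(-2 theta (t - s)) ds = sigma^2 * (1 - exp(-2 theta t)) / (2 theta), independent of x_0.
With theta = 2/5, sigma = 3/2:
  Var(X_t) = (3/2)^2 * (1 - exp(-2*2/5 t)) / (2 * 2/5) = 45/16 - 45*exp(-4*t/5)/16.
As t -> infinity, exp(-2*2/5 t) -> 0, so the stationary variance is sigma^2 / (2 theta) = 45/16.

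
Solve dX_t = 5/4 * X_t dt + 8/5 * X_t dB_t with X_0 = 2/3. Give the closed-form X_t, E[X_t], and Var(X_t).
X_t = 2/3 * exp((-3/100) t + (8/5) B_t); E[X_t] = 2*exp(5*t/4)/3; Var(X_t) = 4*(exp(64*t/25) - 1)*exp(5*t/2)/9

For GBM dX = mu X dt + sigma X dB with X_0 = x_0, apply Itô to Y = log X: dY = (mu - sigma^2/2) dt + sigma dB, so Y_t = log(x_0) + (mu - sigma^2/2) t + sigma B_t and hence X_t = x_0 * exp((mu - sigma^2/2) t + sigma B_t).
With mu = 5/4, sigma = 8/5, x_0 = 2/3, this gives:
  X_t = 2/3 * exp((-3/100) * t + (8/5) * B_t).
Since sigma*B_t ~ Normal(0, sigma^2 t), E[exp(sigma*B_t)] = exp(sigma^2 t / 2); so E[X_t] = x_0 * exp((mu - sigma^2/2) t) * exp(sigma^2 t / 2) = x_0 * exp(mu t) = 2*exp(5*t/4)/3.
Var(X_t) = E[X_t^2] - (E[X_t])^2 = x_0^2 * exp(2 mu t) * (exp(sigma^2 t) - 1) = 4*(exp(64*t/25) - 1)*exp(5*t/2)/9.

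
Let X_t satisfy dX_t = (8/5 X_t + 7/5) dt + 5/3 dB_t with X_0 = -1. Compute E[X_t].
E[X_t] = -exp(8*t/5)/8 - 7/8

Taking expectations and using E[dB_t] = 0, the mean m(t) = E[X_t] satisfies the ODE m'(t) = a m(t) + b with m(0) = x_0. With a = 8/5, b = 7/5, x_0 = -1, the solution is
  m(t) = x_0 * exp(a t) + (b/a) * (exp(a t) - 1)
       = (-1) * exp((8/5) t) + ((7/5)/(8/5)) * (exp((8/5) t) - 1)
       = -exp(8*t/5)/8 - 7/8.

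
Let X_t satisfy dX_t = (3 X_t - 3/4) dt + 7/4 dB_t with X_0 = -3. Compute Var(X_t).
Var(X_t) = 49*exp(6*t)/96 - 49/96

The variance V(t) = Var(X_t) satisfies V'(t) = 2 a V(t) + c^2 with V(0) = 0 (drift coefficient is linear in X, diffusion is constant). With a = 3, c = 7/4, the solution is
  V(t) = (c^2 / (2 a)) * (exp(2 a t) - 1)
       = ((7/4)^2 / (2*3)) * (exp(6 t) - 1)
       = 49*exp(6*t)/96 - 49/96.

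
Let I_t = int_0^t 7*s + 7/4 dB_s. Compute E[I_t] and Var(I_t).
E[I_t] = 0; Var(I_t) = 49*t*(16*t^2 + 12*t + 3)/48

The Itô integral of a deterministic integrand f(s) has mean 0 because each increment f(s) * (B_{s+ds} - B_s) has mean 0. By the Itô isometry:
  Var( int_0^t f(s) dB_s ) = E[ (int_0^t f(s) dB_s)^2 ] = int_0^t f(s)^2 ds.
Here f(s) = 7*s + 7/4, so f(s)^2 = 49*(4*s + 1)^2/16. Integrate:
  int_0^t (49*(4*s + 1)^2/16) ds = 49*t*(16*t^2 + 12*t + 3)/48.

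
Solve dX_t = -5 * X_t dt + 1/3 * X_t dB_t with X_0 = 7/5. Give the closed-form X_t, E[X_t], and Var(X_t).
X_t = 7/5 * exp((-91/18) t + (1/3) B_t); E[X_t] = 7*exp(-5*t)/5; Var(X_t) = (49*exp(t/9) - 49)*exp(-10*t)/25

For GBM dX = mu X dt + sigma X dB with X_0 = x_0, apply Itô to Y = log X: dY = (mu - sigma^2/2) dt + sigma dB, so Y_t = log(x_0) + (mu - sigma^2/2) t + sigma B_t and hence X_t = x_0 * exp((mu - sigma^2/2) t + sigma B_t).
With mu = -5, sigma = 1/3, x_0 = 7/5, this gives:
  X_t = 7/5 * exp((-91/18) * t + (1/3) * B_t).
Since sigma*B_t ~ Normal(0, sigma^2 t), E[exp(sigma*B_t)] = exp(sigma^2 t / 2); so E[X_t] = x_0 * exp((mu - sigma^2/2) t) * exp(sigma^2 t / 2) = x_0 * exp(mu t) = 7*exp(-5*t)/5.
Var(X_t) = E[X_t^2] - (E[X_t])^2 = x_0^2 * exp(2 mu t) * (exp(sigma^2 t) - 1) = (49*exp(t/9) - 49)*exp(-10*t)/25.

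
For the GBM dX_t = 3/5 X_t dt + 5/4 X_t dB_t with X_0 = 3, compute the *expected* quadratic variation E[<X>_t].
E[<X>_t] = 1125*exp(221*t/80)/221 - 1125/221

<X>_t = int_0^t ((5/4) * X_s)^2 ds. Taking expectation inside the integral: E[<X>_t] = (5/4)^2 * int_0^t E[X_s^2] ds. For GBM, E[X_s^2] = x_0^2 * exp((2 mu + sigma^2) s). Integrating:
  E[<X>_t] = (5/4)^2 * 3^2 * (exp((2*(3/5) + (5/4)^2) t) - 1) / (2*(3/5) + (5/4)^2)
           = (5/4)^2 * 3^2 * (exp((221/80) t) - 1) / (221/80) = 1125*exp(221*t/80)/221 - 1125/221.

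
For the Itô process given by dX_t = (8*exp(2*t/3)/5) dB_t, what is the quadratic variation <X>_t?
<X>_t = 48*exp(4*t/3)/25 - 48/25

For an Itô process dX_t = a(t) dt + b(t) dB_t, the quadratic variation is <X>_t = int_0^t b(s)^2 ds (the drift term does not contribute). Here b(s) = 8*exp(2*s/3)/5, so
  b(s)^2 = 64*exp(4*s/3)/25.
Integrating from 0 to t:
  <X>_t = int_0^t (64*exp(4*s/3)/25) ds = 48*exp(4*t/3)/25 - 48/25.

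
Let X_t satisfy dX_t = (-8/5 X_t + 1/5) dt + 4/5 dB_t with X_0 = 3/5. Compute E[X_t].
E[X_t] = 1/8 + 19*exp(-8*t/5)/40

Taking expectations and using E[dB_t] = 0, the mean m(t) = E[X_t] satisfies the ODE m'(t) = a m(t) + b with m(0) = x_0. With a = -8/5, b = 1/5, x_0 = 3/5, the solution is
  m(t) = x_0 * exp(a t) + (b/a) * (exp(a t) - 1)
       = (3/5) * exp((-8/5) t) + ((1/5)/(-8/5)) * (exp((-8/5) t) - 1)
       = 1/8 + 19*exp(-8*t/5)/40.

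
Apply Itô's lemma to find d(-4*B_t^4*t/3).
d(-4*B_t^4*t/3) = (4*B_t^2*(-B_t^2 - 6*t)/3) dt + (-16*B_t^3*t/3) dB_t

Itô's formula for f(t, x): d f(t, B_t) = (f_t + (1/2) f_xx) dt + f_x dB_t. Compute partials of f(t, x) = -4*t*x^4/3:
  f_t(t,x)  = -4*x^4/3
  f_x(t,x)  = -16*t*x^3/3
  f_xx(t,x) = -16*t*x^2
Assemble drift = f_t + (1/2) f_xx = 4*x^2*(-6*t - x^2)/3 and diffusion = f_x = -16*t*x^3/3. Substituting x = B_t:
  d(-4*B_t^4*t/3) = (4*B_t^2*(-B_t^2 - 6*t)/3) dt + (-16*B_t^3*t/3) dB_t.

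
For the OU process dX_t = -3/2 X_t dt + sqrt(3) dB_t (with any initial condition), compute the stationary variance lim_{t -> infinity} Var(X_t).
lim Var(X_t) = 1

The OU SDE dX = -theta X dt + sigma dB admits the integrating factor exp(theta t): d(exp(theta t) X_t) = sigma exp(theta t) dB_t. Integrating from 0 to t gives X_t = x_0 * exp(-theta t) + sigma * int_0^t exp(-theta (t-s)) dB_s for any initial x_0. The Itô integral has variance (by the Itô isometry) sigma^2 * int_0^t exp(-2 theta (t - s)) ds = sigma^2 * (1 - exp(-2 theta t)) / (2 theta), independent of x_0.
With theta = 3/2, sigma = sqrt(3):
  Var(X_t) = (sqrt(3))^2 * (1 - exp(-2*3/2 t)) / (2 * 3/2) = 1 - exp(-3*t).
As t -> infinity, exp(-2*3/2 t) -> 0, so the stationary variance is sigma^2 / (2 theta) = 1.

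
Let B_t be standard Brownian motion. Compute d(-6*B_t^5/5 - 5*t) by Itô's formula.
d(-6*B_t^5/5 - 5*t) = (-12*B_t^3 - 5) dt + (-6*B_t^4) dB_t

Itô's formula for f(t, x): d f(t, B_t) = (f_t + (1/2) f_xx) dt + f_x dB_t. Compute partials of f(t, x) = -5*t - 6*x^5/5:
  f_t(t,x)  = -5
  f_x(t,x)  = -6*x^4
  f_xx(t,x) = -24*x^3
Assemble drift = f_t + (1/2) f_xx = -12*x^3 - 5 and diffusion = f_x = -6*x^4. Substituting x = B_t:
  d(-6*B_t^5/5 - 5*t) = (-12*B_t^3 - 5) dt + (-6*B_t^4) dB_t.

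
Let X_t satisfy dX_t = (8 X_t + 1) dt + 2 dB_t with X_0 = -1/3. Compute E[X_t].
E[X_t] = -5*exp(8*t)/24 - 1/8

Taking expectations and using E[dB_t] = 0, the mean m(t) = E[X_t] satisfies the ODE m'(t) = a m(t) + b with m(0) = x_0. With a = 8, b = 1, x_0 = -1/3, the solution is
  m(t) = x_0 * exp(a t) + (b/a) * (exp(a t) - 1)
       = (-1/3) * exp(8 t) + (1/8) * (exp(8 t) - 1)
       = -5*exp(8*t)/24 - 1/8.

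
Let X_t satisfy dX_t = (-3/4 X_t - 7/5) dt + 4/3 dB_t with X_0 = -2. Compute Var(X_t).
Var(X_t) = 32/27 - 32*exp(-3*t/2)/27

The variance V(t) = Var(X_t) satisfies V'(t) = 2 a V(t) + c^2 with V(0) = 0 (drift coefficient is linear in X, diffusion is constant). With a = -3/4, c = 4/3, the solution is
  V(t) = (c^2 / (2 a)) * (exp(2 a t) - 1)
       = ((4/3)^2 / (2*(-3/4))) * (exp((-3/2) t) - 1)
       = 32/27 - 32*exp(-3*t/2)/27.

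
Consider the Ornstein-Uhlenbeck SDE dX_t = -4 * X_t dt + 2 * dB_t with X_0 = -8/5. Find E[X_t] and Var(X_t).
E[X_t] = -8*exp(-4*t)/5; Var(X_t) = 1/2 - exp(-8*t)/2

The OU SDE dX = -theta X dt + sigma dB admits the integrating factor exp(theta t): d(exp(theta t) X_t) = sigma exp(theta t) dB_t. Integrating from 0 to t:
  X_t = x_0 * exp(-theta t) + sigma * int_0^t exp(-theta (t-s)) dB_s.
The Itô integral has mean 0 and (by the Itô isometry) variance sigma^2 * int_0^t exp(-2 theta (t - s)) ds = sigma^2 * (1 - exp(-2 theta t)) / (2 theta).
With theta = 4, sigma = 2, x_0 = -8/5:
  E[X_t] = -8/5 * exp(-4 t) = -8*exp(-4*t)/5
  Var(X_t) = (2)^2 * (1 - exp(-2*4 t)) / (2 * 4) = 1/2 - exp(-8*t)/2.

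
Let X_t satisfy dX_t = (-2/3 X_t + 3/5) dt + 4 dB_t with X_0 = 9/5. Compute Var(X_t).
Var(X_t) = 12 - 12*exp(-4*t/3)

The variance V(t) = Var(X_t) satisfies V'(t) = 2 a V(t) + c^2 with V(0) = 0 (drift coefficient is linear in X, diffusion is constant). With a = -2/3, c = 4, the solution is
  V(t) = (c^2 / (2 a)) * (exp(2 a t) - 1)
       = (4^2 / (2*(-2/3))) * (exp((-4/3) t) - 1)
       = 12 - 12*exp(-4*t/3).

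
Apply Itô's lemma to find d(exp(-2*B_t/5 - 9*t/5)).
d(exp(-2*B_t/5 - 9*t/5)) = (-43*exp(-2*B_t/5 - 9*t/5)/25) dt + (-2*exp(-2*B_t/5 - 9*t/5)/5) dB_t

Itô's formula for f(t, x): d f(t, B_t) = (f_t + (1/2) f_xx) dt + f_x dB_t. Compute partials of f(t, x) = exp(-9*t/5 - 2*x/5):
  f_t(t,x)  = -9*exp(-9*t/5 - 2*x/5)/5
  f_x(t,x)  = -2*exp(-9*t/5 - 2*x/5)/5
  f_xx(t,x) = 4*exp(-9*t/5 - 2*x/5)/25
Assemble drift = f_t + (1/2) f_xx = -43*exp(-9*t/5 - 2*x/5)/25 and diffusion = f_x = -2*exp(-9*t/5 - 2*x/5)/5. Substituting x = B_t:
  d(exp(-2*B_t/5 - 9*t/5)) = (-43*exp(-2*B_t/5 - 9*t/5)/25) dt + (-2*exp(-2*B_t/5 - 9*t/5)/5) dB_t.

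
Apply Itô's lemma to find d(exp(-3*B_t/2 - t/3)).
d(exp(-3*B_t/2 - t/3)) = (19*exp(-3*B_t/2 - t/3)/24) dt + (-3*exp(-3*B_t/2 - t/3)/2) dB_t

Itô's formula for f(t, x): d f(t, B_t) = (f_t + (1/2) f_xx) dt + f_x dB_t. Compute partials of f(t, x) = exp(-t/3 - 3*x/2):
  f_t(t,x)  = -exp(-t/3 - 3*x/2)/3
  f_x(t,x)  = -3*exp(-t/3 - 3*x/2)/2
  f_xx(t,x) = 9*exp(-t/3 - 3*x/2)/4
Assemble drift = f_t + (1/2) f_xx = 19*exp(-t/3 - 3*x/2)/24 and diffusion = f_x = -3*exp(-t/3 - 3*x/2)/2. Substituting x = B_t:
  d(exp(-3*B_t/2 - t/3)) = (19*exp(-3*B_t/2 - t/3)/24) dt + (-3*exp(-3*B_t/2 - t/3)/2) dB_t.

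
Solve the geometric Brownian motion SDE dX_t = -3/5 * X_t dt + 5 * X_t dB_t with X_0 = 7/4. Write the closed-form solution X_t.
X_t = 7/4 * exp((-131/10) * t + (5) * B_t)

For GBM dX = mu X dt + sigma X dB with X_0 = x_0, apply Itô to Y = log X: dY = (mu - sigma^2/2) dt + sigma dB, so Y_t = log(x_0) + (mu - sigma^2/2) t + sigma B_t and hence X_t = x_0 * exp((mu - sigma^2/2) t + sigma B_t).
With mu = -3/5, sigma = 5, x_0 = 7/4, this gives:
  X_t = 7/4 * exp((-131/10) * t + (5) * B_t).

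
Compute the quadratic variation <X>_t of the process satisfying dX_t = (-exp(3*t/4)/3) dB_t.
<X>_t = 2*exp(3*t/2)/27 - 2/27

For an Itô process dX_t = a(t) dt + b(t) dB_t, the quadratic variation is <X>_t = int_0^t b(s)^2 ds (the drift term does not contribute). Here b(s) = -exp(3*s/4)/3, so
  b(s)^2 = exp(3*s/2)/9.
Integrating from 0 to t:
  <X>_t = int_0^t (exp(3*s/2)/9) ds = 2*exp(3*t/2)/27 - 2/27.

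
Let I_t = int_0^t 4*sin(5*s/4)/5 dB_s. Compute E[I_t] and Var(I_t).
E[I_t] = 0; Var(I_t) = 8*t/25 - 16*sin(5*t/2)/125

The Itô integral of a deterministic integrand f(s) has mean 0 because each increment f(s) * (B_{s+ds} - B_s) has mean 0. By the Itô isometry:
  Var( int_0^t f(s) dB_s ) = E[ (int_0^t f(s) dB_s)^2 ] = int_0^t f(s)^2 ds.
Here f(s) = 4*sin(5*s/4)/5, so f(s)^2 = 16*sin(5*s/4)^2/25. Integrate:
  int_0^t (16*sin(5*s/4)^2/25) ds = 8*t/25 - 16*sin(5*t/2)/125.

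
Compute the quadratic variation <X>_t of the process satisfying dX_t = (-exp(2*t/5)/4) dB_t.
<X>_t = 5*exp(4*t/5)/64 - 5/64

For an Itô process dX_t = a(t) dt + b(t) dB_t, the quadratic variation is <X>_t = int_0^t b(s)^2 ds (the drift term does not contribute). Here b(s) = -exp(2*s/5)/4, so
  b(s)^2 = exp(4*s/5)/16.
Integrating from 0 to t:
  <X>_t = int_0^t (exp(4*s/5)/16) ds = 5*exp(4*t/5)/64 - 5/64.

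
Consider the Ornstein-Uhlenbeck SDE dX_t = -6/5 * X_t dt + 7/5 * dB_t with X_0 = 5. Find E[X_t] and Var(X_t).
E[X_t] = 5*exp(-6*t/5); Var(X_t) = 49/60 - 49*exp(-12*t/5)/60

The OU SDE dX = -theta X dt + sigma dB admits the integrating factor exp(theta t): d(exp(theta t) X_t) = sigma exp(theta t) dB_t. Integrating from 0 to t:
  X_t = x_0 * exp(-theta t) + sigma * int_0^t exp(-theta (t-s)) dB_s.
The Itô integral has mean 0 and (by the Itô isometry) variance sigma^2 * int_0^t exp(-2 theta (t - s)) ds = sigma^2 * (1 - exp(-2 theta t)) / (2 theta).
With theta = 6/5, sigma = 7/5, x_0 = 5:
  E[X_t] = 5 * exp(-6/5 t) = 5*exp(-6*t/5)
  Var(X_t) = (7/5)^2 * (1 - exp(-2*6/5 t)) / (2 * 6/5) = 49/60 - 49*exp(-12*t/5)/60.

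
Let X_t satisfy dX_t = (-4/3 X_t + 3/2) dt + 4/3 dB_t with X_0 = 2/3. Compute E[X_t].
E[X_t] = 9/8 - 11*exp(-4*t/3)/24

Taking expectations and using E[dB_t] = 0, the mean m(t) = E[X_t] satisfies the ODE m'(t) = a m(t) + b with m(0) = x_0. With a = -4/3, b = 3/2, x_0 = 2/3, the solution is
  m(t) = x_0 * exp(a t) + (b/a) * (exp(a t) - 1)
       = (2/3) * exp((-4/3) t) + ((3/2)/(-4/3)) * (exp((-4/3) t) - 1)
       = 9/8 - 11*exp(-4*t/3)/24.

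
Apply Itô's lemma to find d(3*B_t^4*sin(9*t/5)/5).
d(3*B_t^4*sin(9*t/5)/5) = (9*B_t^2*(3*B_t^2*cos(9*t/5) + 10*sin(9*t/5))/25) dt + (12*B_t^3*sin(9*t/5)/5) dB_t

Itô's formula for f(t, x): d f(t, B_t) = (f_t + (1/2) f_xx) dt + f_x dB_t. Compute partials of f(t, x) = 3*x^4*sin(9*t/5)/5:
  f_t(t,x)  = 27*x^4*cos(9*t/5)/25
  f_x(t,x)  = 12*x^3*sin(9*t/5)/5
  f_xx(t,x) = 36*x^2*sin(9*t/5)/5
Assemble drift = f_t + (1/2) f_xx = 9*x^2*(3*x^2*cos(9*t/5) + 10*sin(9*t/5))/25 and diffusion = f_x = 12*x^3*sin(9*t/5)/5. Substituting x = B_t:
  d(3*B_t^4*sin(9*t/5)/5) = (9*B_t^2*(3*B_t^2*cos(9*t/5) + 10*sin(9*t/5))/25) dt + (12*B_t^3*sin(9*t/5)/5) dB_t.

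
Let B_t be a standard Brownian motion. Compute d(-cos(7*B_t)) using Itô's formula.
d(-cos(7*B_t)) = (49*cos(7*B_t)/2) dt + (7*sin(7*B_t)) dB_t

Itô's formula for f(B_t) gives d f(B_t) = f'(B_t) dB_t + (1/2) f''(B_t) dt. Compute derivatives of f(x) = -cos(7*x):
  f'(x)  = 7*sin(7*x)
  f''(x) = 49*cos(7*x)
Substitute x = B_t and multiply the f'' term by 1/2:
  drift     = (1/2) * (49*cos(7*x)) evaluated at B_t = 49*cos(7*B_t)/2
  diffusion = (7*sin(7*x)) evaluated at B_t = 7*sin(7*B_t)
Therefore d(-cos(7*B_t)) = (49*cos(7*B_t)/2) dt + (7*sin(7*B_t)) dB_t.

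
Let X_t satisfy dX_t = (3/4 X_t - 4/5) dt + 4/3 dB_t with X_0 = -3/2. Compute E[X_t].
E[X_t] = 16/15 - 77*exp(3*t/4)/30

Taking expectations and using E[dB_t] = 0, the mean m(t) = E[X_t] satisfies the ODE m'(t) = a m(t) + b with m(0) = x_0. With a = 3/4, b = -4/5, x_0 = -3/2, the solution is
  m(t) = x_0 * exp(a t) + (b/a) * (exp(a t) - 1)
       = (-3/2) * exp((3/4) t) + ((-4/5)/(3/4)) * (exp((3/4) t) - 1)
       = 16/15 - 77*exp(3*t/4)/30.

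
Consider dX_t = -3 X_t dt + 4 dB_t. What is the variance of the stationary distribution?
lim Var(X_t) = 8/3

The OU SDE dX = -theta X dt + sigma dB admits the integrating factor exp(theta t): d(exp(theta t) X_t) = sigma exp(theta t) dB_t. Integrating from 0 to t gives X_t = x_0 * exp(-theta t) + sigma * int_0^t exp(-theta (t-s)) dB_s for any initial x_0. The Itô integral has variance (by the Itô isometry) sigma^2 * int_0^t exp(-2 theta (t - s)) ds = sigma^2 * (1 - exp(-2 theta t)) / (2 theta), independent of x_0.
With theta = 3, sigma = 4:
  Var(X_t) = (4)^2 * (1 - exp(-2*3 t)) / (2 * 3) = 8/3 - 8*exp(-6*t)/3.
As t -> infinity, exp(-2*3 t) -> 0, so the stationary variance is sigma^2 / (2 theta) = 8/3.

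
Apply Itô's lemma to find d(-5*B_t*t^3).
d(-5*B_t*t^3) = (-15*B_t*t^2) dt + (-5*t^3) dB_t

Itô's formula for f(t, x): d f(t, B_t) = (f_t + (1/2) f_xx) dt + f_x dB_t. Compute partials of f(t, x) = -5*t^3*x:
  f_t(t,x)  = -15*t^2*x
  f_x(t,x)  = -5*t^3
  f_xx(t,x) = 0
Assemble drift = f_t + (1/2) f_xx = -15*t^2*x and diffusion = f_x = -5*t^3. Substituting x = B_t:
  d(-5*B_t*t^3) = (-15*B_t*t^2) dt + (-5*t^3) dB_t.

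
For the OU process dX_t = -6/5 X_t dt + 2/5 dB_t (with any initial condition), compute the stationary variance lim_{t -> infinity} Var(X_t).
lim Var(X_t) = 1/15

The OU SDE dX = -theta X dt + sigma dB admits the integrating factor exp(theta t): d(exp(theta t) X_t) = sigma exp(theta t) dB_t. Integrating from 0 to t gives X_t = x_0 * exp(-theta t) + sigma * int_0^t exp(-theta (t-s)) dB_s for any initial x_0. The Itô integral has variance (by the Itô isometry) sigma^2 * int_0^t exp(-2 theta (t - s)) ds = sigma^2 * (1 - exp(-2 theta t)) / (2 theta), independent of x_0.
With theta = 6/5, sigma = 2/5:
  Var(X_t) = (2/5)^2 * (1 - exp(-2*6/5 t)) / (2 * 6/5) = 1/15 - exp(-12*t/5)/15.
As t -> infinity, exp(-2*6/5 t) -> 0, so the stationary variance is sigma^2 / (2 theta) = 1/15.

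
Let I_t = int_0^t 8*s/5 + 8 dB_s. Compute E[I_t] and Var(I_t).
E[I_t] = 0; Var(I_t) = 64*t*(t^2 + 15*t + 75)/75

The Itô integral of a deterministic integrand f(s) has mean 0 because each increment f(s) * (B_{s+ds} - B_s) has mean 0. By the Itô isometry:
  Var( int_0^t f(s) dB_s ) = E[ (int_0^t f(s) dB_s)^2 ] = int_0^t f(s)^2 ds.
Here f(s) = 8*s/5 + 8, so f(s)^2 = 64*(s + 5)^2/25. Integrate:
  int_0^t (64*(s + 5)^2/25) ds = 64*t*(t^2 + 15*t + 75)/75.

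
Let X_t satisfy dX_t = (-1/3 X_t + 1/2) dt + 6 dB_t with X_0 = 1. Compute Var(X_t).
Var(X_t) = 54 - 54*exp(-2*t/3)

The variance V(t) = Var(X_t) satisfies V'(t) = 2 a V(t) + c^2 with V(0) = 0 (drift coefficient is linear in X, diffusion is constant). With a = -1/3, c = 6, the solution is
  V(t) = (c^2 / (2 a)) * (exp(2 a t) - 1)
       = (6^2 / (2*(-1/3))) * (exp((-2/3) t) - 1)
       = 54 - 54*exp(-2*t/3).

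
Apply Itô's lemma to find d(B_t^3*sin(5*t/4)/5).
d(B_t^3*sin(5*t/4)/5) = (B_t*(5*B_t^2*cos(5*t/4) + 12*sin(5*t/4))/20) dt + (3*B_t^2*sin(5*t/4)/5) dB_t

Itô's formula for f(t, x): d f(t, B_t) = (f_t + (1/2) f_xx) dt + f_x dB_t. Compute partials of f(t, x) = x^3*sin(5*t/4)/5:
  f_t(t,x)  = x^3*cos(5*t/4)/4
  f_x(t,x)  = 3*x^2*sin(5*t/4)/5
  f_xx(t,x) = 6*x*sin(5*t/4)/5
Assemble drift = f_t + (1/2) f_xx = x*(5*x^2*cos(5*t/4) + 12*sin(5*t/4))/20 and diffusion = f_x = 3*x^2*sin(5*t/4)/5. Substituting x = B_t:
  d(B_t^3*sin(5*t/4)/5) = (B_t*(5*B_t^2*cos(5*t/4) + 12*sin(5*t/4))/20) dt + (3*B_t^2*sin(5*t/4)/5) dB_t.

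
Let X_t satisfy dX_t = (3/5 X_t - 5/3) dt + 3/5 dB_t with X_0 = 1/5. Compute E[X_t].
E[X_t] = 25/9 - 116*exp(3*t/5)/45

Taking expectations and using E[dB_t] = 0, the mean m(t) = E[X_t] satisfies the ODE m'(t) = a m(t) + b with m(0) = x_0. With a = 3/5, b = -5/3, x_0 = 1/5, the solution is
  m(t) = x_0 * exp(a t) + (b/a) * (exp(a t) - 1)
       = (1/5) * exp((3/5) t) + ((-5/3)/(3/5)) * (exp((3/5) t) - 1)
       = 25/9 - 116*exp(3*t/5)/45.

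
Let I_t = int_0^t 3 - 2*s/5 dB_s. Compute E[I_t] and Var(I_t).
E[I_t] = 0; Var(I_t) = t*(4*t^2 - 90*t + 675)/75

The Itô integral of a deterministic integrand f(s) has mean 0 because each increment f(s) * (B_{s+ds} - B_s) has mean 0. By the Itô isometry:
  Var( int_0^t f(s) dB_s ) = E[ (int_0^t f(s) dB_s)^2 ] = int_0^t f(s)^2 ds.
Here f(s) = 3 - 2*s/5, so f(s)^2 = (2*s - 15)^2/25. Integrate:
  int_0^t ((2*s - 15)^2/25) ds = t*(4*t^2 - 90*t + 675)/75.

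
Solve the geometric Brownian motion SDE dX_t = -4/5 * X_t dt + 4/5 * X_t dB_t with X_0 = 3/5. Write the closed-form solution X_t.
X_t = 3/5 * exp((-28/25) * t + (4/5) * B_t)

For GBM dX = mu X dt + sigma X dB with X_0 = x_0, apply Itô to Y = log X: dY = (mu - sigma^2/2) dt + sigma dB, so Y_t = log(x_0) + (mu - sigma^2/2) t + sigma B_t and hence X_t = x_0 * exp((mu - sigma^2/2) t + sigma B_t).
With mu = -4/5, sigma = 4/5, x_0 = 3/5, this gives:
  X_t = 3/5 * exp((-28/25) * t + (4/5) * B_t).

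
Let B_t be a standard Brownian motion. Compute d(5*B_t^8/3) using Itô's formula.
d(5*B_t^8/3) = (140*B_t^6/3) dt + (40*B_t^7/3) dB_t

Itô's formula for f(B_t) gives d f(B_t) = f'(B_t) dB_t + (1/2) f''(B_t) dt. Compute derivatives of f(x) = 5*x^8/3:
  f'(x)  = 40*x^7/3
  f''(x) = 280*x^6/3
Substitute x = B_t and multiply the f'' term by 1/2:
  drift     = (1/2) * (280*x^6/3) evaluated at B_t = 140*B_t^6/3
  diffusion = (40*x^7/3) evaluated at B_t = 40*B_t^7/3
Therefore d(5*B_t^8/3) = (140*B_t^6/3) dt + (40*B_t^7/3) dB_t.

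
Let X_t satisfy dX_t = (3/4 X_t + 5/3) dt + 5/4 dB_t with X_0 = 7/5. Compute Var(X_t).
Var(X_t) = 25*exp(3*t/2)/24 - 25/24

The variance V(t) = Var(X_t) satisfies V'(t) = 2 a V(t) + c^2 with V(0) = 0 (drift coefficient is linear in X, diffusion is constant). With a = 3/4, c = 5/4, the solution is
  V(t) = (c^2 / (2 a)) * (exp(2 a t) - 1)
       = ((5/4)^2 / (2*(3/4))) * (exp((3/2) t) - 1)
       = 25*exp(3*t/2)/24 - 25/24.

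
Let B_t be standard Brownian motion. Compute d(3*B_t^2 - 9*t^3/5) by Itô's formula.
d(3*B_t^2 - 9*t^3/5) = (3 - 27*t^2/5) dt + (6*B_t) dB_t

Itô's formula for f(t, x): d f(t, B_t) = (f_t + (1/2) f_xx) dt + f_x dB_t. Compute partials of f(t, x) = -9*t^3/5 + 3*x^2:
  f_t(t,x)  = -27*t^2/5
  f_x(t,x)  = 6*x
  f_xx(t,x) = 6
Assemble drift = f_t + (1/2) f_xx = 3 - 27*t^2/5 and diffusion = f_x = 6*x. Substituting x = B_t:
  d(3*B_t^2 - 9*t^3/5) = (3 - 27*t^2/5) dt + (6*B_t) dB_t.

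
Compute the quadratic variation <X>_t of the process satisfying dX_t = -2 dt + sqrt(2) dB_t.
<X>_t = 2*t

For an Itô process dX_t = a(t) dt + b(t) dB_t, the quadratic variation is <X>_t = int_0^t b(s)^2 ds (the drift term does not contribute). Here b(s) = sqrt(2), so
  b(s)^2 = 2.
Integrating from 0 to t:
  <X>_t = int_0^t (2) ds = 2*t.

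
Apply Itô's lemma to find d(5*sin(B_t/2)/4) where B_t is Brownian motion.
d(5*sin(B_t/2)/4) = (-5*sin(B_t/2)/32) dt + (5*cos(B_t/2)/8) dB_t

Itô's formula for f(B_t) gives d f(B_t) = f'(B_t) dB_t + (1/2) f''(B_t) dt. Compute derivatives of f(x) = 5*sin(x/2)/4:
  f'(x)  = 5*cos(x/2)/8
  f''(x) = -5*sin(x/2)/16
Substitute x = B_t and multiply the f'' term by 1/2:
  drift     = (1/2) * (-5*sin(x/2)/16) evaluated at B_t = -5*sin(B_t/2)/32
  diffusion = (5*cos(x/2)/8) evaluated at B_t = 5*cos(B_t/2)/8
Therefore d(5*sin(B_t/2)/4) = (-5*sin(B_t/2)/32) dt + (5*cos(B_t/2)/8) dB_t.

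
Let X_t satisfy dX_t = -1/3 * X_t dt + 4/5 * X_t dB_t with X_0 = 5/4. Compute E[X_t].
E[X_t] = 5*exp(-t/3)/4

For GBM dX = mu X dt + sigma X dB with X_0 = x_0, apply Itô to Y = log X: dY = (mu - sigma^2/2) dt + sigma dB, so Y_t = log(x_0) + (mu - sigma^2/2) t + sigma B_t and hence X_t = x_0 * exp((mu - sigma^2/2) t + sigma B_t).
With mu = -1/3, sigma = 4/5, x_0 = 5/4, this gives:
  X_t = 5/4 * exp((-49/75) * t + (4/5) * B_t).
Since sigma*B_t ~ Normal(0, sigma^2 t), E[exp(sigma*B_t)] = exp(sigma^2 t / 2); so E[X_t] = x_0 * exp((mu - sigma^2/2) t) * exp(sigma^2 t / 2) = x_0 * exp(mu t) = 5*exp(-t/3)/4.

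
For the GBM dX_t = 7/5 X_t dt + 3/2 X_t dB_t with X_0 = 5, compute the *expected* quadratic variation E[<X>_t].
E[<X>_t] = 1125*exp(101*t/20)/101 - 1125/101

<X>_t = int_0^t ((3/2) * X_s)^2 ds. Taking expectation inside the integral: E[<X>_t] = (3/2)^2 * int_0^t E[X_s^2] ds. For GBM, E[X_s^2] = x_0^2 * exp((2 mu + sigma^2) s). Integrating:
  E[<X>_t] = (3/2)^2 * 5^2 * (exp((2*(7/5) + (3/2)^2) t) - 1) / (2*(7/5) + (3/2)^2)
           = (3/2)^2 * 5^2 * (exp((101/20) t) - 1) / (101/20) = 1125*exp(101*t/20)/101 - 1125/101.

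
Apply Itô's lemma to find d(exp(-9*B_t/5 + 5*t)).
d(exp(-9*B_t/5 + 5*t)) = (331*exp(-9*B_t/5 + 5*t)/50) dt + (-9*exp(-9*B_t/5 + 5*t)/5) dB_t

Itô's formula for f(t, x): d f(t, B_t) = (f_t + (1/2) f_xx) dt + f_x dB_t. Compute partials of f(t, x) = exp(5*t - 9*x/5):
  f_t(t,x)  = 5*exp(5*t - 9*x/5)
  f_x(t,x)  = -9*exp(5*t - 9*x/5)/5
  f_xx(t,x) = 81*exp(5*t - 9*x/5)/25
Assemble drift = f_t + (1/2) f_xx = 331*exp(5*t - 9*x/5)/50 and diffusion = f_x = -9*exp(5*t - 9*x/5)/5. Substituting x = B_t:
  d(exp(-9*B_t/5 + 5*t)) = (331*exp(-9*B_t/5 + 5*t)/50) dt + (-9*exp(-9*B_t/5 + 5*t)/5) dB_t.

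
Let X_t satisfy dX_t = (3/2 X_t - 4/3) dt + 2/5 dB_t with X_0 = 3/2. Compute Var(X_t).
Var(X_t) = 4*exp(3*t)/75 - 4/75

The variance V(t) = Var(X_t) satisfies V'(t) = 2 a V(t) + c^2 with V(0) = 0 (drift coefficient is linear in X, diffusion is constant). With a = 3/2, c = 2/5, the solution is
  V(t) = (c^2 / (2 a)) * (exp(2 a t) - 1)
       = ((2/5)^2 / (2*(3/2))) * (exp(3 t) - 1)
       = 4*exp(3*t)/75 - 4/75.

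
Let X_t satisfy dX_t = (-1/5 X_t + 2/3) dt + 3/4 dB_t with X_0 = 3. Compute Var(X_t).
Var(X_t) = 45/32 - 45*exp(-2*t/5)/32

The variance V(t) = Var(X_t) satisfies V'(t) = 2 a V(t) + c^2 with V(0) = 0 (drift coefficient is linear in X, diffusion is constant). With a = -1/5, c = 3/4, the solution is
  V(t) = (c^2 / (2 a)) * (exp(2 a t) - 1)
       = ((3/4)^2 / (2*(-1/5))) * (exp((-2/5) t) - 1)
       = 45/32 - 45*exp(-2*t/5)/32.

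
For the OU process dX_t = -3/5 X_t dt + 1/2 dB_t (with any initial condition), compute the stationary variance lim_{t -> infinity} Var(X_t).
lim Var(X_t) = 5/24

The OU SDE dX = -theta X dt + sigma dB admits the integrating factor exp(theta t): d(exp(theta t) X_t) = sigma exp(theta t) dB_t. Integrating from 0 to t gives X_t = x_0 * exp(-theta t) + sigma * int_0^t exp(-theta (t-s)) dB_s for any initial x_0. The Itô integral has variance (by the Itô isometry) sigma^2 * int_0^t exp(-2 theta (t - s)) ds = sigma^2 * (1 - exp(-2 theta t)) / (2 theta), independent of x_0.
With theta = 3/5, sigma = 1/2:
  Var(X_t) = (1/2)^2 * (1 - exp(-2*3/5 t)) / (2 * 3/5) = 5/24 - 5*exp(-6*t/5)/24.
As t -> infinity, exp(-2*3/5 t) -> 0, so the stationary variance is sigma^2 / (2 theta) = 5/24.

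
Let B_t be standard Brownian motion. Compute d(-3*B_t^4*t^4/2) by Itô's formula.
d(-3*B_t^4*t^4/2) = (B_t^2*t^3*(-6*B_t^2 - 9*t)) dt + (-6*B_t^3*t^4) dB_t

Itô's formula for f(t, x): d f(t, B_t) = (f_t + (1/2) f_xx) dt + f_x dB_t. Compute partials of f(t, x) = -3*t^4*x^4/2:
  f_t(t,x)  = -6*t^3*x^4
  f_x(t,x)  = -6*t^4*x^3
  f_xx(t,x) = -18*t^4*x^2
Assemble drift = f_t + (1/2) f_xx = t^3*x^2*(-9*t - 6*x^2) and diffusion = f_x = -6*t^4*x^3. Substituting x = B_t:
  d(-3*B_t^4*t^4/2) = (B_t^2*t^3*(-6*B_t^2 - 9*t)) dt + (-6*B_t^3*t^4) dB_t.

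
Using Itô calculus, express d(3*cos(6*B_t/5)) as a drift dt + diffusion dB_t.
d(3*cos(6*B_t/5)) = (-54*cos(6*B_t/5)/25) dt + (-18*sin(6*B_t/5)/5) dB_t

Itô's formula for f(B_t) gives d f(B_t) = f'(B_t) dB_t + (1/2) f''(B_t) dt. Compute derivatives of f(x) = 3*cos(6*x/5):
  f'(x)  = -18*sin(6*x/5)/5
  f''(x) = -108*cos(6*x/5)/25
Substitute x = B_t and multiply the f'' term by 1/2:
  drift     = (1/2) * (-108*cos(6*x/5)/25) evaluated at B_t = -54*cos(6*B_t/5)/25
  diffusion = (-18*sin(6*x/5)/5) evaluated at B_t = -18*sin(6*B_t/5)/5
Therefore d(3*cos(6*B_t/5)) = (-54*cos(6*B_t/5)/25) dt + (-18*sin(6*B_t/5)/5) dB_t.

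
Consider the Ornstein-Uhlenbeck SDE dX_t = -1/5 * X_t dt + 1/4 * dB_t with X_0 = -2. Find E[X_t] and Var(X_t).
E[X_t] = -2*exp(-t/5); Var(X_t) = 5/32 - 5*exp(-2*t/5)/32

The OU SDE dX = -theta X dt + sigma dB admits the integrating factor exp(theta t): d(exp(theta t) X_t) = sigma exp(theta t) dB_t. Integrating from 0 to t:
  X_t = x_0 * exp(-theta t) + sigma * int_0^t exp(-theta (t-s)) dB_s.
The Itô integral has mean 0 and (by the Itô isometry) variance sigma^2 * int_0^t exp(-2 theta (t - s)) ds = sigma^2 * (1 - exp(-2 theta t)) / (2 theta).
With theta = 1/5, sigma = 1/4, x_0 = -2:
  E[X_t] = -2 * exp(-1/5 t) = -2*exp(-t/5)
  Var(X_t) = (1/4)^2 * (1 - exp(-2*1/5 t)) / (2 * 1/5) = 5/32 - 5*exp(-2*t/5)/32.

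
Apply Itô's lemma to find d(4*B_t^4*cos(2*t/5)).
d(4*B_t^4*cos(2*t/5)) = (8*B_t^2*(-B_t^2*sin(2*t/5) + 15*cos(2*t/5))/5) dt + (16*B_t^3*cos(2*t/5)) dB_t

Itô's formula for f(t, x): d f(t, B_t) = (f_t + (1/2) f_xx) dt + f_x dB_t. Compute partials of f(t, x) = 4*x^4*cos(2*t/5):
  f_t(t,x)  = -8*x^4*sin(2*t/5)/5
  f_x(t,x)  = 16*x^3*cos(2*t/5)
  f_xx(t,x) = 48*x^2*cos(2*t/5)
Assemble drift = f_t + (1/2) f_xx = 8*x^2*(-x^2*sin(2*t/5) + 15*cos(2*t/5))/5 and diffusion = f_x = 16*x^3*cos(2*t/5). Substituting x = B_t:
  d(4*B_t^4*cos(2*t/5)) = (8*B_t^2*(-B_t^2*sin(2*t/5) + 15*cos(2*t/5))/5) dt + (16*B_t^3*cos(2*t/5)) dB_t.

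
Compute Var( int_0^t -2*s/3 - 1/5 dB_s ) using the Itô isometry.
Var = t*(100*t^2 + 90*t + 27)/675

The Itô integral of a deterministic integrand f(s) has mean 0 because each increment f(s) * (B_{s+ds} - B_s) has mean 0. By the Itô isometry:
  Var( int_0^t f(s) dB_s ) = E[ (int_0^t f(s) dB_s)^2 ] = int_0^t f(s)^2 ds.
Here f(s) = -2*s/3 - 1/5, so f(s)^2 = (10*s + 3)^2/225. Integrate:
  int_0^t ((10*s + 3)^2/225) ds = t*(100*t^2 + 90*t + 27)/675.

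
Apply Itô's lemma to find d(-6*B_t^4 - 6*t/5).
d(-6*B_t^4 - 6*t/5) = (-36*B_t^2 - 6/5) dt + (-24*B_t^3) dB_t

Itô's formula for f(t, x): d f(t, B_t) = (f_t + (1/2) f_xx) dt + f_x dB_t. Compute partials of f(t, x) = -6*t/5 - 6*x^4:
  f_t(t,x)  = -6/5
  f_x(t,x)  = -24*x^3
  f_xx(t,x) = -72*x^2
Assemble drift = f_t + (1/2) f_xx = -36*x^2 - 6/5 and diffusion = f_x = -24*x^3. Substituting x = B_t:
  d(-6*B_t^4 - 6*t/5) = (-36*B_t^2 - 6/5) dt + (-24*B_t^3) dB_t.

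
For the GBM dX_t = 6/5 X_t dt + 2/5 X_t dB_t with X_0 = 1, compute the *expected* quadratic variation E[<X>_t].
E[<X>_t] = exp(64*t/25)/16 - 1/16

<X>_t = int_0^t ((2/5) * X_s)^2 ds. Taking expectation inside the integral: E[<X>_t] = (2/5)^2 * int_0^t E[X_s^2] ds. For GBM, E[X_s^2] = x_0^2 * exp((2 mu + sigma^2) s). Integrating:
  E[<X>_t] = (2/5)^2 * 1^2 * (exp((2*(6/5) + (2/5)^2) t) - 1) / (2*(6/5) + (2/5)^2)
           = (2/5)^2 * 1^2 * (exp((64/25) t) - 1) / (64/25) = exp(64*t/25)/16 - 1/16.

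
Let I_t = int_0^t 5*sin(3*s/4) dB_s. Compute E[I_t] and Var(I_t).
E[I_t] = 0; Var(I_t) = 25*t/2 - 25*sin(3*t/2)/3

The Itô integral of a deterministic integrand f(s) has mean 0 because each increment f(s) * (B_{s+ds} - B_s) has mean 0. By the Itô isometry:
  Var( int_0^t f(s) dB_s ) = E[ (int_0^t f(s) dB_s)^2 ] = int_0^t f(s)^2 ds.
Here f(s) = 5*sin(3*s/4), so f(s)^2 = 25*sin(3*s/4)^2. Integrate:
  int_0^t (25*sin(3*s/4)^2) ds = 25*t/2 - 25*sin(3*t/2)/3.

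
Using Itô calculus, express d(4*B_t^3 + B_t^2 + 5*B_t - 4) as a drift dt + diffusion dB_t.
d(4*B_t^3 + B_t^2 + 5*B_t - 4) = (12*B_t + 1) dt + (12*B_t^2 + 2*B_t + 5) dB_t

Itô's formula for f(B_t) gives d f(B_t) = f'(B_t) dB_t + (1/2) f''(B_t) dt. Compute derivatives of f(x) = 4*x^3 + x^2 + 5*x - 4:
  f'(x)  = 12*x^2 + 2*x + 5
  f''(x) = 24*x + 2
Substitute x = B_t and multiply the f'' term by 1/2:
  drift     = (1/2) * (24*x + 2) evaluated at B_t = 12*B_t + 1
  diffusion = (12*x^2 + 2*x + 5) evaluated at B_t = 12*B_t^2 + 2*B_t + 5
Therefore d(4*B_t^3 + B_t^2 + 5*B_t - 4) = (12*B_t + 1) dt + (12*B_t^2 + 2*B_t + 5) dB_t.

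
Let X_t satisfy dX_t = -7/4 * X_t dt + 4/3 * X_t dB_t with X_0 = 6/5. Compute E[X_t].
E[X_t] = 6*exp(-7*t/4)/5

For GBM dX = mu X dt + sigma X dB with X_0 = x_0, apply Itô to Y = log X: dY = (mu - sigma^2/2) dt + sigma dB, so Y_t = log(x_0) + (mu - sigma^2/2) t + sigma B_t and hence X_t = x_0 * exp((mu - sigma^2/2) t + sigma B_t).
With mu = -7/4, sigma = 4/3, x_0 = 6/5, this gives:
  X_t = 6/5 * exp((-95/36) * t + (4/3) * B_t).
Since sigma*B_t ~ Normal(0, sigma^2 t), E[exp(sigma*B_t)] = exp(sigma^2 t / 2); so E[X_t] = x_0 * exp((mu - sigma^2/2) t) * exp(sigma^2 t / 2) = x_0 * exp(mu t) = 6*exp(-7*t/4)/5.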